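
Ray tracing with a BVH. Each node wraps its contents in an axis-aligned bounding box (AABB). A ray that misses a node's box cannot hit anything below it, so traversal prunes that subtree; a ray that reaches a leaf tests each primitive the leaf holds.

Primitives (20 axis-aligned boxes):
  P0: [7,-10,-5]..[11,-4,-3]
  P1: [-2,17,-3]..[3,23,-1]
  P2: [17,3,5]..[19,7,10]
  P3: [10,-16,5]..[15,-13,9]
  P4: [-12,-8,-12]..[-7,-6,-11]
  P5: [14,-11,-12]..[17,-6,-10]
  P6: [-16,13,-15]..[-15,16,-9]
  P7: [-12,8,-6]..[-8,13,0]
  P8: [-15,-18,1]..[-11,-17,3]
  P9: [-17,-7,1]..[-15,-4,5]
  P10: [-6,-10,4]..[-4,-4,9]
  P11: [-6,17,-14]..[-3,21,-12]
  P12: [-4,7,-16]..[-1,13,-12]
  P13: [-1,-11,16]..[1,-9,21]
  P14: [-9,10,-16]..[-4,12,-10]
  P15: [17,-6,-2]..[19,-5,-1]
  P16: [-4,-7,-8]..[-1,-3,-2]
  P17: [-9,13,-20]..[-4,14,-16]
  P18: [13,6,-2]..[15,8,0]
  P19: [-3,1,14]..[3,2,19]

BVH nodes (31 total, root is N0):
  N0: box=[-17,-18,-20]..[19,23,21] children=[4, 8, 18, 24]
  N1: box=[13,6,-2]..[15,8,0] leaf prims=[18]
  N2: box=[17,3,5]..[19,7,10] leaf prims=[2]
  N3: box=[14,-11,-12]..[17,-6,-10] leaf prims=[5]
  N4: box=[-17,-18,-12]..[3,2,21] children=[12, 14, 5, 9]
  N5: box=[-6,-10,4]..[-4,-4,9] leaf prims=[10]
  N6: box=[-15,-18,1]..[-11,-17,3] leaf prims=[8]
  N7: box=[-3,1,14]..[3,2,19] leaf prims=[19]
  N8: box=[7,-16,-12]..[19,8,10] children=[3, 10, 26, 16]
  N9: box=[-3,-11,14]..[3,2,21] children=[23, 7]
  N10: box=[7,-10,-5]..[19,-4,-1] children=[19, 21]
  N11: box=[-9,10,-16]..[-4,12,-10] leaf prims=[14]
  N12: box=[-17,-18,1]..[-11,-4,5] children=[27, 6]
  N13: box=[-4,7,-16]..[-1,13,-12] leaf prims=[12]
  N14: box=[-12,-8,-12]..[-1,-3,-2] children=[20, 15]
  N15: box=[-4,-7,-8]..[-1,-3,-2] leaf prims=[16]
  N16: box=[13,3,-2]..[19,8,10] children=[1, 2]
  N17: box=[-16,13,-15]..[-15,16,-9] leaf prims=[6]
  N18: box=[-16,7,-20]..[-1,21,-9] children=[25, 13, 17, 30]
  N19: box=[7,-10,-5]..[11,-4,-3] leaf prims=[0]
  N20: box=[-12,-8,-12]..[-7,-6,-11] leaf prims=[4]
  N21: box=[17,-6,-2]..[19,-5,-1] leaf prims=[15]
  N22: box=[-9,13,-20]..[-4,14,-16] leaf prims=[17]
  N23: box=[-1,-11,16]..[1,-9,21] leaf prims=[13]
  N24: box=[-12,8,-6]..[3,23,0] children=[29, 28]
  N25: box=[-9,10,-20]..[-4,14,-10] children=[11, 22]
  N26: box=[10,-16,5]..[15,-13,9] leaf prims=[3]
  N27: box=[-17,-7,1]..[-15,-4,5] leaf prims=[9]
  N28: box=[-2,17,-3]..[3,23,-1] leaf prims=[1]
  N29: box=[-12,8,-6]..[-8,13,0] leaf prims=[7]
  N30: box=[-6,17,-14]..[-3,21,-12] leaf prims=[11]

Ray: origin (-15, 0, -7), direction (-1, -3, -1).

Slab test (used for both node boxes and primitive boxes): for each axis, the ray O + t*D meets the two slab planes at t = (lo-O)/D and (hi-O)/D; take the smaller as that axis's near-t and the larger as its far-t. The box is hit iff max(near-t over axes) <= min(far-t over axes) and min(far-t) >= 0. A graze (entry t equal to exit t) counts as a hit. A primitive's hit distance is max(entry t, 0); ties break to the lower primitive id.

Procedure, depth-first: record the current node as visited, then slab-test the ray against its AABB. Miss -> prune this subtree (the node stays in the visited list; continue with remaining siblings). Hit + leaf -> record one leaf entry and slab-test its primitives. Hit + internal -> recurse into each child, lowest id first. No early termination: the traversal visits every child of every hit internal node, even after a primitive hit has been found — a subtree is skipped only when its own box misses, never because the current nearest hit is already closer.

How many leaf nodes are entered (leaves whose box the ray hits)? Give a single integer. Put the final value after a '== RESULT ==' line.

Walk:
N0 x:[-34,2] y:[-23/3,6] z:[-28,13] -> hit [-23/3,2], descend [4, 8, 18, 24]
  N4 x:[-18,2] y:[-2/3,6] z:[-28,5] -> hit [-2/3,2], descend [5, 9, 12, 14]
    N5 x:[-11,-9] y:[4/3,10/3] z:[-16,-11] -> miss, prune
    N9 x:[-18,-12] y:[-2/3,11/3] z:[-28,-21] -> miss, prune
    N12 x:[-4,2] y:[4/3,6] z:[-12,-8] -> miss, prune
    N14 x:[-14,-3] y:[1,8/3] z:[-5,5] -> miss, prune
  N8 x:[-34,-22] y:[-8/3,16/3] z:[-17,5] -> miss, prune
  N18 x:[-14,1] y:[-7,-7/3] z:[2,13] -> miss, prune
  N24 x:[-18,-3] y:[-23/3,-8/3] z:[-7,-1] -> miss, prune

Summary -> nodes [0, 4, 5, 9, 12, 14, 8, 18, 24]; box-tests=9; leaf-entries=0; first=miss

== RESULT ==
0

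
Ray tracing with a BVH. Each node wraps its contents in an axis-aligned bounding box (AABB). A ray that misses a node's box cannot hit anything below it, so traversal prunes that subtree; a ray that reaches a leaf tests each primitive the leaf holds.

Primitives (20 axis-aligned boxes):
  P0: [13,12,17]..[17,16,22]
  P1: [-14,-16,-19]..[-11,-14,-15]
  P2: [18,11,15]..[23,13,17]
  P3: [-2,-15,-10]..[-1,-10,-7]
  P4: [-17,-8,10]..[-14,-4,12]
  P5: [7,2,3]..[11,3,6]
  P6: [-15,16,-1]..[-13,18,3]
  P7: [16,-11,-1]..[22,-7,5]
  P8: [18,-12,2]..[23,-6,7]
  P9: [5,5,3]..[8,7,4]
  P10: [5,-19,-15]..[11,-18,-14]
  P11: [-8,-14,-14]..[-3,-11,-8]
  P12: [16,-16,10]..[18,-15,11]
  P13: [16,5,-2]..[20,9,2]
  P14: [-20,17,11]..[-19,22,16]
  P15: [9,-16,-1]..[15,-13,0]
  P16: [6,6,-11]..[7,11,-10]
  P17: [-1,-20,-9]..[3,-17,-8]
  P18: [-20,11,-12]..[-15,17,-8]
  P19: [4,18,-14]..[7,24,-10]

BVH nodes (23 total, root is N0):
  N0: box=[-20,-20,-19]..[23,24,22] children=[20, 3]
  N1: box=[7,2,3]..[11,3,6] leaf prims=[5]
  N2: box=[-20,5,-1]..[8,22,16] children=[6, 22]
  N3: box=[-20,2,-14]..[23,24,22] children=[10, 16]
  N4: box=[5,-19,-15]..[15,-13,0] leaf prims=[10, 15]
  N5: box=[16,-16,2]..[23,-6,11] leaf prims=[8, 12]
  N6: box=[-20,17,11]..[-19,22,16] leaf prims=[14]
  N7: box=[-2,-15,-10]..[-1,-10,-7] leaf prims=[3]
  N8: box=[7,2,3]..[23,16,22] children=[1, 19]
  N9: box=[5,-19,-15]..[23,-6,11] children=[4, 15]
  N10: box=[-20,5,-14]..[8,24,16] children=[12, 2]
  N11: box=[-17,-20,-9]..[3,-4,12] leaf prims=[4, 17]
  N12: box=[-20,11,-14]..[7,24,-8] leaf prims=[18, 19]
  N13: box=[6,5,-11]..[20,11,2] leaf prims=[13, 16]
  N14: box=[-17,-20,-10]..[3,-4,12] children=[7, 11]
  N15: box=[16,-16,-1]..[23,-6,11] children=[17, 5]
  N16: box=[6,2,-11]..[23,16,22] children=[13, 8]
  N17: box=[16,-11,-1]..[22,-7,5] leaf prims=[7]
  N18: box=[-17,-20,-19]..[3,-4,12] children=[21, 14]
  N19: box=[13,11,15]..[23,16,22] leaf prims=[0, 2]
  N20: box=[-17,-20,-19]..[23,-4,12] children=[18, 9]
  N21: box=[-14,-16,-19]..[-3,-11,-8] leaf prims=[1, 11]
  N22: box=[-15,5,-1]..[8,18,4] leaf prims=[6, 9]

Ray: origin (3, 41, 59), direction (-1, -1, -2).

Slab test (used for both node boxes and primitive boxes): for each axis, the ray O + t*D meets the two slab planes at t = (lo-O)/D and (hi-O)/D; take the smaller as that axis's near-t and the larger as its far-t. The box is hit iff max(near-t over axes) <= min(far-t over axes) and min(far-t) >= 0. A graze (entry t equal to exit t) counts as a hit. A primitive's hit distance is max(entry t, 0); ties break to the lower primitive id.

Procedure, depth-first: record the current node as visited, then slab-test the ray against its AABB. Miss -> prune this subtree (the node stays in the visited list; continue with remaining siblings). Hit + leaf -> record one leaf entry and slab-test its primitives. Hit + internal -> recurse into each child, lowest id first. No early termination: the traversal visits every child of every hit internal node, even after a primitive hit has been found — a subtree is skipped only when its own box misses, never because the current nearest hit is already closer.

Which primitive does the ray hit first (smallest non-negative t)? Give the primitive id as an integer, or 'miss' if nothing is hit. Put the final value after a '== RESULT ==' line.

Trace the traversal:
N0 x:[-20,23] y:[17,61] z:[37/2,39] -> hit [37/2,23], descend [3, 20]
  N3 x:[-20,23] y:[17,39] z:[37/2,73/2] -> hit [37/2,23], descend [10, 16]
    N10 x:[-5,23] y:[17,36] z:[43/2,73/2] -> hit [43/2,23], descend [2, 12]
      N2 x:[-5,23] y:[19,36] z:[43/2,30] -> hit [43/2,23], descend [6, 22]
        N6 x:[22,23] y:[19,24] z:[43/2,24] -> hit [22,23] leaf, test {P14@t=22}
        N22 x:[-5,18] y:[23,36] z:[55/2,30] -> miss, prune
      N12 x:[-4,23] y:[17,30] z:[67/2,73/2] -> miss, prune
    N16 x:[-20,-3] y:[25,39] z:[37/2,35] -> miss, prune
  N20 x:[-20,20] y:[45,61] z:[47/2,39] -> miss, prune

Summary -> nodes [0, 3, 10, 2, 6, 22, 12, 16, 20]; box-tests=9; leaf-entries=1; first=P14

== RESULT ==
14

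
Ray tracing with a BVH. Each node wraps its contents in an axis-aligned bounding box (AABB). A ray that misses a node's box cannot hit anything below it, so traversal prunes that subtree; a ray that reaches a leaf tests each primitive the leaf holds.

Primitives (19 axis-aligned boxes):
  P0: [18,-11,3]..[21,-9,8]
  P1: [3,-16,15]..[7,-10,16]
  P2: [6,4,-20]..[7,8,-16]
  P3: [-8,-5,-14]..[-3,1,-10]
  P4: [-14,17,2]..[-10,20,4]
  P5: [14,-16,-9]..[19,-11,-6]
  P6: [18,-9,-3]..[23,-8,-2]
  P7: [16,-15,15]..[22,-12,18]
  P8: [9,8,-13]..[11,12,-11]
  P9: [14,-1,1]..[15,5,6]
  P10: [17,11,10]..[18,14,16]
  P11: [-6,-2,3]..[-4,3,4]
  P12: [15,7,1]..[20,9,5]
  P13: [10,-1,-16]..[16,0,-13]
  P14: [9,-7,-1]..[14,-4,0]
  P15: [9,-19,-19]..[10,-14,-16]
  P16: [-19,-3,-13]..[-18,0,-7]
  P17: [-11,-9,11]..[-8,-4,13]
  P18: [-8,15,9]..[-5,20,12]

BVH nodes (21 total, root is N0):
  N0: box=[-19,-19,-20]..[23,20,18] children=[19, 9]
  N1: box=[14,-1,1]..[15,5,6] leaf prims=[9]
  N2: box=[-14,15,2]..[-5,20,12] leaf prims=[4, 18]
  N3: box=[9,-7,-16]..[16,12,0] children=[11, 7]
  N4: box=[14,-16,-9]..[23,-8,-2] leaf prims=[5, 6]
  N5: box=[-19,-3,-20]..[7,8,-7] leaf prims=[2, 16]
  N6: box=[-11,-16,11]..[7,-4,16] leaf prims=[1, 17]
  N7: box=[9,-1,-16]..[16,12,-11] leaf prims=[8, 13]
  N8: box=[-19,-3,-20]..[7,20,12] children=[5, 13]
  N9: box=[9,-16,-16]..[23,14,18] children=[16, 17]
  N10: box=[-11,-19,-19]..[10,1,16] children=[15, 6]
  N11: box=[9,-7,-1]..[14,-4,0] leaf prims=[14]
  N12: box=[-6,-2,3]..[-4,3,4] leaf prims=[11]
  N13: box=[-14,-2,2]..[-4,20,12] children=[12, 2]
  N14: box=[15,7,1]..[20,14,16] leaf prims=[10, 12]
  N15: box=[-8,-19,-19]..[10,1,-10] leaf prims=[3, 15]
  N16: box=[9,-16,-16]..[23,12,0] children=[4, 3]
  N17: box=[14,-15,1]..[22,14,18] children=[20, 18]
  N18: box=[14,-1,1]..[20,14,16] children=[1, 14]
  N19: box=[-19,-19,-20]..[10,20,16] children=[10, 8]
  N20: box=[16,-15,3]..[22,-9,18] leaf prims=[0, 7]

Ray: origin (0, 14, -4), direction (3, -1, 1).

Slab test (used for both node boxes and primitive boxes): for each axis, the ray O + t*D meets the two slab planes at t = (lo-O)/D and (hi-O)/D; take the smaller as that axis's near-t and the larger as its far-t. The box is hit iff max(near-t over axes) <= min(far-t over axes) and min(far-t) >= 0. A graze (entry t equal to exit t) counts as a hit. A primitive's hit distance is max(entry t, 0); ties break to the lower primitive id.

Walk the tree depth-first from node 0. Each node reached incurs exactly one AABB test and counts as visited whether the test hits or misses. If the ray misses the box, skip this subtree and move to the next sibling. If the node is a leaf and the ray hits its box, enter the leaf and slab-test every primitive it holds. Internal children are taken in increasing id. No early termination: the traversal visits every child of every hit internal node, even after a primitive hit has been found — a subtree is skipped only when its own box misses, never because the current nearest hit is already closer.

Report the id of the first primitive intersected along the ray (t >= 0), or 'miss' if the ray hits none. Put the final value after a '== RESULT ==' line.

Walk:
N0 x:[-19/3,23/3] y:[-6,33] z:[-16,22] -> hit [-6,23/3], descend [9, 19]
  N9 x:[3,23/3] y:[0,30] z:[-12,22] -> hit [3,23/3], descend [16, 17]
    N16 x:[3,23/3] y:[2,30] z:[-12,4] -> hit [3,4], descend [3, 4]
      N3 x:[3,16/3] y:[2,21] z:[-12,4] -> hit [3,4], descend [7, 11]
        N7 x:[3,16/3] y:[2,15] z:[-12,-7] -> miss, prune
        N11 x:[3,14/3] y:[18,21] z:[3,4] -> miss, prune
      N4 x:[14/3,23/3] y:[22,30] z:[-5,2] -> miss, prune
    N17 x:[14/3,22/3] y:[0,29] z:[5,22] -> hit [5,22/3], descend [18, 20]
      N18 x:[14/3,20/3] y:[0,15] z:[5,20] -> hit [5,20/3], descend [1, 14]
        N1 x:[14/3,5] y:[9,15] z:[5,10] -> miss, prune
        N14 x:[5,20/3] y:[0,7] z:[5,20] -> hit [5,20/3] leaf, test {P10(miss), P12@t=5}
      N20 x:[16/3,22/3] y:[23,29] z:[7,22] -> miss, prune
  N19 x:[-19/3,10/3] y:[-6,33] z:[-16,20] -> hit [-6,10/3], descend [8, 10]
    N8 x:[-19/3,7/3] y:[-6,17] z:[-16,16] -> hit [-6,7/3], descend [5, 13]
      N5 x:[-19/3,7/3] y:[6,17] z:[-16,-3] -> miss, prune
      N13 x:[-14/3,-4/3] y:[-6,16] z:[6,16] -> miss, prune
    N10 x:[-11/3,10/3] y:[13,33] z:[-15,20] -> miss, prune

17 AABB tests over nodes [0, 9, 16, 3, 7, 11, 4, 17, 18, 1, 14, 20, 19, 8, 5, 13, 10]; 1 leaf entered; closest P12.

== RESULT ==
12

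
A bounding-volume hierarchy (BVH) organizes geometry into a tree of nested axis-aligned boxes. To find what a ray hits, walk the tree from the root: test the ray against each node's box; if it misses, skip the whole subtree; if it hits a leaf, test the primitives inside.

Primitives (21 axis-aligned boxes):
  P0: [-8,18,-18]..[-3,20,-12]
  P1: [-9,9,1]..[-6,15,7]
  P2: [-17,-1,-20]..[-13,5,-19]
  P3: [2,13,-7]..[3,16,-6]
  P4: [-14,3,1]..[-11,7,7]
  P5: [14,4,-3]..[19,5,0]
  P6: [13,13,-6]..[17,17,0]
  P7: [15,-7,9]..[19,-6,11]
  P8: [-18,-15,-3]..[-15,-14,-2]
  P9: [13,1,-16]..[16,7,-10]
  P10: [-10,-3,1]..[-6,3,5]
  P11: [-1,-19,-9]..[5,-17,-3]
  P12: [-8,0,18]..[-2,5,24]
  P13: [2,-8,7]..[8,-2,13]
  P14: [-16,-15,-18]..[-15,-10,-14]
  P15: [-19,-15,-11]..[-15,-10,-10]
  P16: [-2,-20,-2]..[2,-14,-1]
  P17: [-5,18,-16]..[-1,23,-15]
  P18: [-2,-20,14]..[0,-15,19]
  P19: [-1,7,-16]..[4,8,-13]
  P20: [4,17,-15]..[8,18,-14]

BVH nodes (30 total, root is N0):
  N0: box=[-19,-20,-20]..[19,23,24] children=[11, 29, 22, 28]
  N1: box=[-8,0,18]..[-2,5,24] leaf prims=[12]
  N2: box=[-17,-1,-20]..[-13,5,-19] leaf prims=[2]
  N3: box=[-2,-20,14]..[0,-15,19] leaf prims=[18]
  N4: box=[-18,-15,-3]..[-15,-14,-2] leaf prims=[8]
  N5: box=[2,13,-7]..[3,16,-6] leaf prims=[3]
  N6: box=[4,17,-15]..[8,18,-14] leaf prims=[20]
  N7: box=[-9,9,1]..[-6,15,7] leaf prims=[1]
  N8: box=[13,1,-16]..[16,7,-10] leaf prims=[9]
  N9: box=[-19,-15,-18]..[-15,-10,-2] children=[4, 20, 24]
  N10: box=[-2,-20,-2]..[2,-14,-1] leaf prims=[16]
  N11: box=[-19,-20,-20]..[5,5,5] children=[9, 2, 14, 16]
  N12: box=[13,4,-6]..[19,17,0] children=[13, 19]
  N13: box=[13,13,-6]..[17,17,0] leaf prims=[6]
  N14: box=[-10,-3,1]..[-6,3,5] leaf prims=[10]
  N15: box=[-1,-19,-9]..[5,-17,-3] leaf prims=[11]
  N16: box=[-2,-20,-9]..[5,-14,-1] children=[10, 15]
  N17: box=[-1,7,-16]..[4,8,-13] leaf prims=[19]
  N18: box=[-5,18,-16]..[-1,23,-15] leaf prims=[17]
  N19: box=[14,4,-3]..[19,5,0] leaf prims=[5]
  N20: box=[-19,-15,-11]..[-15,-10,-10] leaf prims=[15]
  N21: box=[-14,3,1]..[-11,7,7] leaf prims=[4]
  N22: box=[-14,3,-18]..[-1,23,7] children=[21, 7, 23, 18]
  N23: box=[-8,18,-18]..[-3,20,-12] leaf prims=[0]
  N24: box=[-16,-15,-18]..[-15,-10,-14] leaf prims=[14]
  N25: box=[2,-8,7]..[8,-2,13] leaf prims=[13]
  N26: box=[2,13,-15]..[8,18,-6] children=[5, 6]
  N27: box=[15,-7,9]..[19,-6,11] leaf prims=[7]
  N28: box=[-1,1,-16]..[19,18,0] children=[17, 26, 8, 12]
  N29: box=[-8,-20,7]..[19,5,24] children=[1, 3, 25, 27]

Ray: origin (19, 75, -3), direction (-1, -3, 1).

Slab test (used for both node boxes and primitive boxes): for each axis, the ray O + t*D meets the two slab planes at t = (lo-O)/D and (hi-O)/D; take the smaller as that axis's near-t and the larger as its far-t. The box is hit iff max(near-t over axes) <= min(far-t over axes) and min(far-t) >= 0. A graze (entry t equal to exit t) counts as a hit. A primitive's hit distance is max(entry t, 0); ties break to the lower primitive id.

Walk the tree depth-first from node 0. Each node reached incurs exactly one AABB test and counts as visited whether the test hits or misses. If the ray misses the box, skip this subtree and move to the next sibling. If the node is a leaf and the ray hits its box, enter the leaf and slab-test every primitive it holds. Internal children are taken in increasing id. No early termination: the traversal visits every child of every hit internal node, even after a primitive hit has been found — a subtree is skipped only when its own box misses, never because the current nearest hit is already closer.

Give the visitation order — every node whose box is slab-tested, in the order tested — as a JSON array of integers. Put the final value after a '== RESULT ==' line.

Trace the traversal:
N0 x:[0,38] y:[52/3,95/3] z:[-17,27] -> hit [52/3,27], descend [11, 22, 28, 29]
  N11 x:[14,38] y:[70/3,95/3] z:[-17,8] -> miss, prune
  N22 x:[20,33] y:[52/3,24] z:[-15,10] -> miss, prune
  N28 x:[0,20] y:[19,74/3] z:[-13,3] -> miss, prune
  N29 x:[0,27] y:[70/3,95/3] z:[10,27] -> hit [70/3,27], descend [1, 3, 25, 27]
    N1 x:[21,27] y:[70/3,25] z:[21,27] -> hit [70/3,25] leaf, test {P12@t=70/3}
    N3 x:[19,21] y:[30,95/3] z:[17,22] -> miss, prune
    N25 x:[11,17] y:[77/3,83/3] z:[10,16] -> miss, prune
    N27 x:[0,4] y:[27,82/3] z:[12,14] -> miss, prune

Visited [0, 11, 22, 28, 29, 1, 3, 25, 27]. Tests: 9 box, 1 leaf. Nearest: P12.

== RESULT ==
[0, 11, 22, 28, 29, 1, 3, 25, 27]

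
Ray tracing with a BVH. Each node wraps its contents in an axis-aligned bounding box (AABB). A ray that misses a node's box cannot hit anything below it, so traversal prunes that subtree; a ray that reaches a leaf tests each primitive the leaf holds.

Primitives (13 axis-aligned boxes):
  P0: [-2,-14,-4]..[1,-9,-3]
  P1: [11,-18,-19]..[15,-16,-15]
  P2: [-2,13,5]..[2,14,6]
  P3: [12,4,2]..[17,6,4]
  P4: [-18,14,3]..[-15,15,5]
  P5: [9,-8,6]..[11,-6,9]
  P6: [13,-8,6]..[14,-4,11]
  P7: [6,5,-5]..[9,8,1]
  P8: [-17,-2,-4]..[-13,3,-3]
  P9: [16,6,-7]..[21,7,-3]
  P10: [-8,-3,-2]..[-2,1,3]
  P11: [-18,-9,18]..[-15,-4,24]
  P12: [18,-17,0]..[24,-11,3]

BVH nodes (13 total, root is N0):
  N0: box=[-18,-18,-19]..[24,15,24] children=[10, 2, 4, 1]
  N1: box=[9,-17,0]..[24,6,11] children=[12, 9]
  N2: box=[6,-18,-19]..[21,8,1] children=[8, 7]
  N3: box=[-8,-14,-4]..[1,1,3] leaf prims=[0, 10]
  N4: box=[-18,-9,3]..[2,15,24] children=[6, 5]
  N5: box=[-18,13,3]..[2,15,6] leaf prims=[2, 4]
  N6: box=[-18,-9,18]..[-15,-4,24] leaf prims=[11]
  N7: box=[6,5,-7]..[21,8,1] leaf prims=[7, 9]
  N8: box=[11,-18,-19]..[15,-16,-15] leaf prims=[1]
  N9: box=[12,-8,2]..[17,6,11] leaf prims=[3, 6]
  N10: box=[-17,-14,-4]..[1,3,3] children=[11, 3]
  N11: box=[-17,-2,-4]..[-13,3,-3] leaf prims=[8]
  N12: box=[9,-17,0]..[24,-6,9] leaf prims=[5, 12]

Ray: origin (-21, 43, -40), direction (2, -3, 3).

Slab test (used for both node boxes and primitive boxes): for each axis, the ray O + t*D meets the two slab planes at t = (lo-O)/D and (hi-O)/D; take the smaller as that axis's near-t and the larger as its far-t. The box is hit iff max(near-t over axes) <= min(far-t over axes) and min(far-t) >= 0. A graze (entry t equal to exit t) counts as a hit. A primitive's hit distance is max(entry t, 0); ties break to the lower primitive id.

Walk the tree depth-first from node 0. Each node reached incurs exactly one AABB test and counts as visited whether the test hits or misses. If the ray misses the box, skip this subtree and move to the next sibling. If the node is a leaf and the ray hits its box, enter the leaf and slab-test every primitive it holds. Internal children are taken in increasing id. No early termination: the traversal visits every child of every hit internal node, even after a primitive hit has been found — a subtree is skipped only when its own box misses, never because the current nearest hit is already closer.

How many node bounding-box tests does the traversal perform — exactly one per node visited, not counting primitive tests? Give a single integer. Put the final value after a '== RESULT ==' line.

Trace the traversal:
N0 x:[3/2,45/2] y:[28/3,61/3] z:[7,64/3] -> hit [28/3,61/3], descend [1, 2, 4, 10]
  N1 x:[15,45/2] y:[37/3,20] z:[40/3,17] -> hit [15,17], descend [9, 12]
    N9 x:[33/2,19] y:[37/3,17] z:[14,17] -> hit [33/2,17] leaf, test {P3(miss), P6@t=17}
    N12 x:[15,45/2] y:[49/3,20] z:[40/3,49/3] -> hit [49/3,49/3] leaf, test {P5(miss), P12(miss)}
  N2 x:[27/2,21] y:[35/3,61/3] z:[7,41/3] -> hit [27/2,41/3], descend [7, 8]
    N7 x:[27/2,21] y:[35/3,38/3] z:[11,41/3] -> miss, prune
    N8 x:[16,18] y:[59/3,61/3] z:[7,25/3] -> miss, prune
  N4 x:[3/2,23/2] y:[28/3,52/3] z:[43/3,64/3] -> miss, prune
  N10 x:[2,11] y:[40/3,19] z:[12,43/3] -> miss, prune

Summary -> nodes [0, 1, 9, 12, 2, 7, 8, 4, 10]; box-tests=9; leaf-entries=2; first=P6

== RESULT ==
9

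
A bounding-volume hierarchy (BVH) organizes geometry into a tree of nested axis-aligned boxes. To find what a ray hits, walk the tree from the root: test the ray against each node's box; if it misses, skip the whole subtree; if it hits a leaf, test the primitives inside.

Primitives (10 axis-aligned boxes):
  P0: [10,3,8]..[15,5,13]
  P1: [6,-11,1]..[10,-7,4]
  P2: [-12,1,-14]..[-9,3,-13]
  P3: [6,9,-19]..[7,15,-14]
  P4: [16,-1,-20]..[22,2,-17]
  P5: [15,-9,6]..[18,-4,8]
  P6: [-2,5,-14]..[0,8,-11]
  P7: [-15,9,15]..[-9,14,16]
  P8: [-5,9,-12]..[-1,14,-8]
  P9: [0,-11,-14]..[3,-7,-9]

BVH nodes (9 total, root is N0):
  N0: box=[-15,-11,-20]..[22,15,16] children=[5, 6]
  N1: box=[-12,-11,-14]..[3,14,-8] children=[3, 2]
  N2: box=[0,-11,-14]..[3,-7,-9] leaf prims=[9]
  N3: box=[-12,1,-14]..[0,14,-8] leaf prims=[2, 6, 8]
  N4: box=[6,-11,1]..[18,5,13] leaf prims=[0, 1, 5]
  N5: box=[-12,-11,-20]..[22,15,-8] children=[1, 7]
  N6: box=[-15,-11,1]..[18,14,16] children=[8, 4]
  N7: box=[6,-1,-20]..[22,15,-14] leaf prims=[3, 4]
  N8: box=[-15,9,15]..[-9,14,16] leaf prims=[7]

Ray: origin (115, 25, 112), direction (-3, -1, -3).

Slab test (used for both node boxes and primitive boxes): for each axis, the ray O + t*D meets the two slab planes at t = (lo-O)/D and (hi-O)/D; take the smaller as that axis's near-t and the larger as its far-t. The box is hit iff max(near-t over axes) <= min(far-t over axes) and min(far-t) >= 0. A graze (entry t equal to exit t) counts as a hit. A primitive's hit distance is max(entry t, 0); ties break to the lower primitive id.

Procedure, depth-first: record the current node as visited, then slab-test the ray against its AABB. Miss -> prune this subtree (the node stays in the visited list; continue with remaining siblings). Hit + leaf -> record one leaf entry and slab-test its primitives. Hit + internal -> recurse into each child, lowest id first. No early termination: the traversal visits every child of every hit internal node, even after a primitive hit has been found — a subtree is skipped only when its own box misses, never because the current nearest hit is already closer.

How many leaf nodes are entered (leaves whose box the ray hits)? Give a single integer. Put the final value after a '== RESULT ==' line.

Traverse from the root:
N0 x:[31,130/3] y:[10,36] z:[32,44] -> hit [32,36], descend [5, 6]
  N5 x:[31,127/3] y:[10,36] z:[40,44] -> miss, prune
  N6 x:[97/3,130/3] y:[11,36] z:[32,37] -> hit [97/3,36], descend [4, 8]
    N4 x:[97/3,109/3] y:[20,36] z:[33,37] -> hit [33,36] leaf, test {P0(miss), P1@t=36, P5(miss)}
    N8 x:[124/3,130/3] y:[11,16] z:[32,97/3] -> miss, prune

Visited [0, 5, 6, 4, 8]. Tests: 5 box, 1 leaf. Nearest: P1.

== RESULT ==
1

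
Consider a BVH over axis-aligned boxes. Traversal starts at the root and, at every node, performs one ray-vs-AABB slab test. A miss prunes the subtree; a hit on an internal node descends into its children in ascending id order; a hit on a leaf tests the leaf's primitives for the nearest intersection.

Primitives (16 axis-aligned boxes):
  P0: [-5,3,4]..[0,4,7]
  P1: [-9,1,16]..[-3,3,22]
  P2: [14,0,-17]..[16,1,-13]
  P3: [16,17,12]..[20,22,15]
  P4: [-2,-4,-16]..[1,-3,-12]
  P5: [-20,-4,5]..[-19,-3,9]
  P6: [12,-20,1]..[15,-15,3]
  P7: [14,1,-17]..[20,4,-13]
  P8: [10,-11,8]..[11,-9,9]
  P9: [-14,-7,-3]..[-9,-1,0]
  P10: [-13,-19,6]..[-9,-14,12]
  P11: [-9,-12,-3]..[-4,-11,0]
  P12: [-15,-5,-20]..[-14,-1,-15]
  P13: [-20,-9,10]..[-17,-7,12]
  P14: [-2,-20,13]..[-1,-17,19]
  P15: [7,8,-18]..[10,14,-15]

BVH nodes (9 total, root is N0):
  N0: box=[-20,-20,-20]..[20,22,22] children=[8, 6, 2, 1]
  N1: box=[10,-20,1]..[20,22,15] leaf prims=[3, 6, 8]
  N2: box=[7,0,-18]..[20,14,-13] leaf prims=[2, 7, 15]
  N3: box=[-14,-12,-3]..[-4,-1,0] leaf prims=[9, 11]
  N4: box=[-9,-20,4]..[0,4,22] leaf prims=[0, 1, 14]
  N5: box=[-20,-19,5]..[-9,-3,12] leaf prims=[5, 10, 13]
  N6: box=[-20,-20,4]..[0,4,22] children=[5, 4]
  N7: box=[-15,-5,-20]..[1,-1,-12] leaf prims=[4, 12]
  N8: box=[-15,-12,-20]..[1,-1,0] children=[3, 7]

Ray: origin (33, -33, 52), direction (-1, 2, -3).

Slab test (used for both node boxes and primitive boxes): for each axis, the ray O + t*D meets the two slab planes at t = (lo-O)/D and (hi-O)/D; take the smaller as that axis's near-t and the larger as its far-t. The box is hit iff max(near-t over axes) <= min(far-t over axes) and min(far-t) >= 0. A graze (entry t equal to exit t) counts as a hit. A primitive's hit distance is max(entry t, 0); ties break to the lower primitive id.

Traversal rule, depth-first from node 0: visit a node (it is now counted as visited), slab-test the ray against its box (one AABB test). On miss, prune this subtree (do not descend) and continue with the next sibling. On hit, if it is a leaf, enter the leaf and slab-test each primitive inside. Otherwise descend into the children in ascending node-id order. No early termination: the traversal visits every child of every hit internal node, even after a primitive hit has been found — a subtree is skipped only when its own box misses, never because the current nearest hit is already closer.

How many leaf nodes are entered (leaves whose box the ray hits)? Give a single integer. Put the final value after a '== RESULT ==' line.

Trace the traversal:
N0 x:[13,53] y:[13/2,55/2] z:[10,24] -> hit [13,24], descend [1, 2, 6, 8]
  N1 x:[13,23] y:[13/2,55/2] z:[37/3,17] -> hit [13,17] leaf, test {P3(miss), P6(miss), P8(miss)}
  N2 x:[13,26] y:[33/2,47/2] z:[65/3,70/3] -> hit [65/3,70/3] leaf, test {P2(miss), P7(miss), P15@t=23}
  N6 x:[33,53] y:[13/2,37/2] z:[10,16] -> miss, prune
  N8 x:[32,48] y:[21/2,16] z:[52/3,24] -> miss, prune

order=[0, 1, 2, 6, 8]  |boxes|=5  |leaves|=2  hit=P15

== RESULT ==
2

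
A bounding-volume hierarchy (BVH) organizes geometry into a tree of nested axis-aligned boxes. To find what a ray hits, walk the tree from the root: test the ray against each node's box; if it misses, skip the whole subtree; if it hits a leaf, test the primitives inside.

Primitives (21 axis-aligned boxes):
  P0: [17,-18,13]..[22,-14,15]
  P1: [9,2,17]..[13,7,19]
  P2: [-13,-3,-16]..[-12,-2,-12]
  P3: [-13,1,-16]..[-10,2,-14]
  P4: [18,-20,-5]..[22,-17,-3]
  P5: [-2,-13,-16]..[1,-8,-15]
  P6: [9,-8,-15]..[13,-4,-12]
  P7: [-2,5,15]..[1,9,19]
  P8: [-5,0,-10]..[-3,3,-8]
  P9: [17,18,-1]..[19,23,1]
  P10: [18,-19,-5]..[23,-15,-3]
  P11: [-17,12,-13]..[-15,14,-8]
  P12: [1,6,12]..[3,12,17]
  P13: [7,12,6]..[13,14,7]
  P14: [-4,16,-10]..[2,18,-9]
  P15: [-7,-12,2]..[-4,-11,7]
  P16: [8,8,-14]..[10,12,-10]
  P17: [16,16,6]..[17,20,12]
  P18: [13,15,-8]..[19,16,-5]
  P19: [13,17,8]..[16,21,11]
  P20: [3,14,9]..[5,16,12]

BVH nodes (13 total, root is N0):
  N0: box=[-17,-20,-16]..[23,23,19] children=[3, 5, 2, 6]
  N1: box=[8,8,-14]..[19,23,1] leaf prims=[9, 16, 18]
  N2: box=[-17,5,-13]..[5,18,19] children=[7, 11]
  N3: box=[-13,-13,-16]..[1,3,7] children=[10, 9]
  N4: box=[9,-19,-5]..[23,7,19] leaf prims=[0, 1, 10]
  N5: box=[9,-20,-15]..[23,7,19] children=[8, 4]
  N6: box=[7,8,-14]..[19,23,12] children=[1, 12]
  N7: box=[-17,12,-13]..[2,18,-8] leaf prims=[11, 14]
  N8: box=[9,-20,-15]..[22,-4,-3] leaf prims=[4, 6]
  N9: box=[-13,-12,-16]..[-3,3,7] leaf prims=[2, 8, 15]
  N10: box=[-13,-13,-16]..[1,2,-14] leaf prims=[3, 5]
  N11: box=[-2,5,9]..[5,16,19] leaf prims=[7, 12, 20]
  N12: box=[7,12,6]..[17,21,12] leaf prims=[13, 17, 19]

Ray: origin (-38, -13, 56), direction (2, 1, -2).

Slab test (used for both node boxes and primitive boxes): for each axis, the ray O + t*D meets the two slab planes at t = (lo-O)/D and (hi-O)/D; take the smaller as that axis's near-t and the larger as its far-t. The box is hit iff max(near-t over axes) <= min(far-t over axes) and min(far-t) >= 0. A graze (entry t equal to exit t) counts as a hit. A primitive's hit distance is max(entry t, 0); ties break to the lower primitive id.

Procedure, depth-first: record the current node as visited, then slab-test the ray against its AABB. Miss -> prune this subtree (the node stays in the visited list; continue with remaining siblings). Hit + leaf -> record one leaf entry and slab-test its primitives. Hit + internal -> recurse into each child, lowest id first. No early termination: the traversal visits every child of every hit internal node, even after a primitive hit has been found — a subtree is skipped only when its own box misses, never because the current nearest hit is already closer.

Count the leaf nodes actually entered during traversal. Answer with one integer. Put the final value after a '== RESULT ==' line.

Walk:
N0 x:[21/2,61/2] y:[-7,36] z:[37/2,36] -> hit [37/2,61/2], descend [2, 3, 5, 6]
  N2 x:[21/2,43/2] y:[18,31] z:[37/2,69/2] -> hit [37/2,43/2], descend [7, 11]
    N7 x:[21/2,20] y:[25,31] z:[32,69/2] -> miss, prune
    N11 x:[18,43/2] y:[18,29] z:[37/2,47/2] -> hit [37/2,43/2] leaf, test {P7@t=37/2, P12@t=39/2, P20(miss)}
  N3 x:[25/2,39/2] y:[0,16] z:[49/2,36] -> miss, prune
  N5 x:[47/2,61/2] y:[-7,20] z:[37/2,71/2] -> miss, prune
  N6 x:[45/2,57/2] y:[21,36] z:[22,35] -> hit [45/2,57/2], descend [1, 12]
    N1 x:[23,57/2] y:[21,36] z:[55/2,35] -> hit [55/2,57/2] leaf, test {P9(miss), P16(miss), P18(miss)}
    N12 x:[45/2,55/2] y:[25,34] z:[22,25] -> hit [25,25] leaf, test {P13@t=25, P17(miss), P19(miss)}

Visited [0, 2, 7, 11, 3, 5, 6, 1, 12]. Tests: 9 box, 3 leaf. Nearest: P7.

== RESULT ==
3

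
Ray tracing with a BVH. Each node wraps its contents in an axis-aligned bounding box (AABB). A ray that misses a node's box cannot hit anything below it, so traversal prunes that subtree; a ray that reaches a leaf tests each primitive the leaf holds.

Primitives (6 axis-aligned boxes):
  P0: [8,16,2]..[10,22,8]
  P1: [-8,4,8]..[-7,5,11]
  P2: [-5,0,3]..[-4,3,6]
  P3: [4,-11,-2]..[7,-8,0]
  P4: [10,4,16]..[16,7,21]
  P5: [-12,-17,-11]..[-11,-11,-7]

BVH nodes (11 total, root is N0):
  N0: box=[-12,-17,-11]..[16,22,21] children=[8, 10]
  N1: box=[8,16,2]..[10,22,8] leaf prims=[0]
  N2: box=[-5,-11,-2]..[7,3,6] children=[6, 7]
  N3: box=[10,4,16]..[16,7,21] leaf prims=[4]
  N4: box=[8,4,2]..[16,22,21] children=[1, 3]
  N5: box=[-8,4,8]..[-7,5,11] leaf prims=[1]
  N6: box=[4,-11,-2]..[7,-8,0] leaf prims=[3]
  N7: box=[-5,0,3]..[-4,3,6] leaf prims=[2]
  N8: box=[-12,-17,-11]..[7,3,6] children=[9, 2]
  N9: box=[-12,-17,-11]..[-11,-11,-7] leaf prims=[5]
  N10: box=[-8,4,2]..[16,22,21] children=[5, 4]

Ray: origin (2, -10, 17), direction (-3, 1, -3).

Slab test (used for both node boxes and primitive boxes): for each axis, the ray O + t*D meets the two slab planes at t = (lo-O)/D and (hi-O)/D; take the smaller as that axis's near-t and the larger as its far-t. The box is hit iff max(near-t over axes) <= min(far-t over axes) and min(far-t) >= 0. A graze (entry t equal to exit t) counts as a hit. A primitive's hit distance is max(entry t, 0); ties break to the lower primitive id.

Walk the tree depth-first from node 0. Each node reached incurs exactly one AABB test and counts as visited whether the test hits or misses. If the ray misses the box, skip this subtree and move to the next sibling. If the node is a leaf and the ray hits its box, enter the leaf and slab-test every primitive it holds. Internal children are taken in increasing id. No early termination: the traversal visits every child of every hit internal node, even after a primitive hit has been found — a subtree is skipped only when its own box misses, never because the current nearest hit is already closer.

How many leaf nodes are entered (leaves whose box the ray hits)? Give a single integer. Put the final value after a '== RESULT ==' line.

Walk:
N0 x:[-14/3,14/3] y:[-7,32] z:[-4/3,28/3] -> hit [-4/3,14/3], descend [8, 10]
  N8 x:[-5/3,14/3] y:[-7,13] z:[11/3,28/3] -> hit [11/3,14/3], descend [2, 9]
    N2 x:[-5/3,7/3] y:[-1,13] z:[11/3,19/3] -> miss, prune
    N9 x:[13/3,14/3] y:[-7,-1] z:[8,28/3] -> miss, prune
  N10 x:[-14/3,10/3] y:[14,32] z:[-4/3,5] -> miss, prune

Summary -> nodes [0, 8, 2, 9, 10]; box-tests=5; leaf-entries=0; first=miss

== RESULT ==
0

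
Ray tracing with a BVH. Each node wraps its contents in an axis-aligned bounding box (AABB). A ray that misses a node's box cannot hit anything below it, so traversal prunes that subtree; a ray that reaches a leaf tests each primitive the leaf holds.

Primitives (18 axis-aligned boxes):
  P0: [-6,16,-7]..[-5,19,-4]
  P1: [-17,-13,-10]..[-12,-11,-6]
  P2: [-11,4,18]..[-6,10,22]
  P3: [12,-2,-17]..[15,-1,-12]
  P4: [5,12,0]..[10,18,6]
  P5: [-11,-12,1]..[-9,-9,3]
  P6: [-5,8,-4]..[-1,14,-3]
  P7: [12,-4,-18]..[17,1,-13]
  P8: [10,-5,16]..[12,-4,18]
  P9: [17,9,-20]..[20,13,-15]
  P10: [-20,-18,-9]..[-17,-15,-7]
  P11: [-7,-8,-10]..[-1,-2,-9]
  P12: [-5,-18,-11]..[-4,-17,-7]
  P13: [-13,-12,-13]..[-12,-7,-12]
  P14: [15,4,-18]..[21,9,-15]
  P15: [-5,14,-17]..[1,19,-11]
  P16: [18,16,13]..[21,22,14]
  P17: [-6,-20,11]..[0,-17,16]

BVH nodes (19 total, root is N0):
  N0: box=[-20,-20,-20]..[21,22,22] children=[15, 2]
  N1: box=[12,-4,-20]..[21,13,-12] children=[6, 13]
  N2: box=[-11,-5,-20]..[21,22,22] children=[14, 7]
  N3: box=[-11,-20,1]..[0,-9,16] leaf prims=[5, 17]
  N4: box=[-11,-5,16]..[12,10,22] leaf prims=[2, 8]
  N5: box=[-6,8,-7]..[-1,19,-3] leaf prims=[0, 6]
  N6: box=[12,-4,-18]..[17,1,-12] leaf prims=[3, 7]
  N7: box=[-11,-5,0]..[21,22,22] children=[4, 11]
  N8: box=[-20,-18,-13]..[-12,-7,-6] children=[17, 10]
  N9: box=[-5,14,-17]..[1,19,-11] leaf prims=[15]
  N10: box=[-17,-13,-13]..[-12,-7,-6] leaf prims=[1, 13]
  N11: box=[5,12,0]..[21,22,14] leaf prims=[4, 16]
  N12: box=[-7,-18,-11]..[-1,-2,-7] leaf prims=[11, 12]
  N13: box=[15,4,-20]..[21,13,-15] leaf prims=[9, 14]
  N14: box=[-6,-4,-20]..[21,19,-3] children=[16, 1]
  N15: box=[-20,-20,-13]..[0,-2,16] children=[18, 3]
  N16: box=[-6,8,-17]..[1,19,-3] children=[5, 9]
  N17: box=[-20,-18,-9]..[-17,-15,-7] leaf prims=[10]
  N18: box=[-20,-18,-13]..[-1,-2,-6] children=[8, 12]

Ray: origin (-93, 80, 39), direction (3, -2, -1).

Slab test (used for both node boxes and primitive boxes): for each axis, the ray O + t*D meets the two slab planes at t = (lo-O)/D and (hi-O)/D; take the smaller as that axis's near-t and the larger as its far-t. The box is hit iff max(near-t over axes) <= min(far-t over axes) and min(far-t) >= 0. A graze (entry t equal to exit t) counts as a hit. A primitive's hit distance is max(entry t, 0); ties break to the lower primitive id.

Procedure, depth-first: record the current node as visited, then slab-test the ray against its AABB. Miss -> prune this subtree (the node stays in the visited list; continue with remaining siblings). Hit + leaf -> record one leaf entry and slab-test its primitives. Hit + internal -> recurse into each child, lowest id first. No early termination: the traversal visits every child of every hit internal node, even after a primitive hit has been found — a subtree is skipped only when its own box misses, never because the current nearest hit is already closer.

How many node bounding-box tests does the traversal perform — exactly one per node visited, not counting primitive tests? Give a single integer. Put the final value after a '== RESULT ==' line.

Walk:
N0 x:[73/3,38] y:[29,50] z:[17,59] -> hit [29,38], descend [2, 15]
  N2 x:[82/3,38] y:[29,85/2] z:[17,59] -> hit [29,38], descend [7, 14]
    N7 x:[82/3,38] y:[29,85/2] z:[17,39] -> hit [29,38], descend [4, 11]
      N4 x:[82/3,35] y:[35,85/2] z:[17,23] -> miss, prune
      N11 x:[98/3,38] y:[29,34] z:[25,39] -> hit [98/3,34] leaf, test {P4@t=33, P16(miss)}
    N14 x:[29,38] y:[61/2,42] z:[42,59] -> miss, prune
  N15 x:[73/3,31] y:[41,50] z:[23,52] -> miss, prune

7 AABB tests over nodes [0, 2, 7, 4, 11, 14, 15]; 1 leaf entered; closest P4.

== RESULT ==
7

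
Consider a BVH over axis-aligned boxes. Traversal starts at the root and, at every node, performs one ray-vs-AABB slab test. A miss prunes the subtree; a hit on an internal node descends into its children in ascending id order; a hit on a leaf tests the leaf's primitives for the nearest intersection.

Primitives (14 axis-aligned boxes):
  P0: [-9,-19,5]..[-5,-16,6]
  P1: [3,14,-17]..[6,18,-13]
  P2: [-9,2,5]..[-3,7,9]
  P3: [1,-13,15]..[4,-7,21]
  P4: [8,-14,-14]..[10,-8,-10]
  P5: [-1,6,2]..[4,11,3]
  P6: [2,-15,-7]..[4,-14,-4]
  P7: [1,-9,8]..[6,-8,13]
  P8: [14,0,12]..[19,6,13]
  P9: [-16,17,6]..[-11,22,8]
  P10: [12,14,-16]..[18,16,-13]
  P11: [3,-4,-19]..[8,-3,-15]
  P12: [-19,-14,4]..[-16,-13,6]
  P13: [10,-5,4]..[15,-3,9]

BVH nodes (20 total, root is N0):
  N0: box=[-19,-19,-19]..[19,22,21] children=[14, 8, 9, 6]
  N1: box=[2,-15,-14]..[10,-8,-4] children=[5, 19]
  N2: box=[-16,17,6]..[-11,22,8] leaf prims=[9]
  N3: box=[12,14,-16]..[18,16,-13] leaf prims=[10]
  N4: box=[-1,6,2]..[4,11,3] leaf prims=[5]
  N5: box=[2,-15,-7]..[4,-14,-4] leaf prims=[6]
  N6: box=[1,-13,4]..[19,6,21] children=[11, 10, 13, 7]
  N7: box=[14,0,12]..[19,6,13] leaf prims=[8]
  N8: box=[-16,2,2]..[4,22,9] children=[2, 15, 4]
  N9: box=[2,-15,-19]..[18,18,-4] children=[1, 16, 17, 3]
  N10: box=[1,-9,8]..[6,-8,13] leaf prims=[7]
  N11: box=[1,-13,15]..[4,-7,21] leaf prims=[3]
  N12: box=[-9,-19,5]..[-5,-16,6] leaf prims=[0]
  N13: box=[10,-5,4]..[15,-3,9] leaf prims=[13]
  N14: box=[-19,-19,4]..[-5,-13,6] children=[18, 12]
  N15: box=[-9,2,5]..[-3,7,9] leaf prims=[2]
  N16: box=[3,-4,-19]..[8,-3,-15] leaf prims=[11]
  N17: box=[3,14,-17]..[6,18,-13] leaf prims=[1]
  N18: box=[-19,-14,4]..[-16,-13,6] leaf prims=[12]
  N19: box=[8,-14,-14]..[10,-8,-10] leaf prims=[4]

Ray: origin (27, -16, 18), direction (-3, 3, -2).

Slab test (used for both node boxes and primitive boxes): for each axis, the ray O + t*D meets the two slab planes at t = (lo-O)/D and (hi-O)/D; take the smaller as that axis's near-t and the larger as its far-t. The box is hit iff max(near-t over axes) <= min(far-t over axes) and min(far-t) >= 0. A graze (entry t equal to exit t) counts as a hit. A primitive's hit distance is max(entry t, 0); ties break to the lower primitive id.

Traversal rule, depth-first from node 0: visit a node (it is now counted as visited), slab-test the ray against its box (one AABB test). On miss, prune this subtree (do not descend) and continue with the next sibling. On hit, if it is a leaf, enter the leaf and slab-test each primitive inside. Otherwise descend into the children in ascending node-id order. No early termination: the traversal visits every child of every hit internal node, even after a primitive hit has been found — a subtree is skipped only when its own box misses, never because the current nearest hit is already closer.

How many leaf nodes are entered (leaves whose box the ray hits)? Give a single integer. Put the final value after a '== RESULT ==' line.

Traverse from the root:
N0 x:[8/3,46/3] y:[-1,38/3] z:[-3/2,37/2] -> hit [8/3,38/3], descend [6, 8, 9, 14]
  N6 x:[8/3,26/3] y:[1,22/3] z:[-3/2,7] -> hit [8/3,7], descend [7, 10, 11, 13]
    N7 x:[8/3,13/3] y:[16/3,22/3] z:[5/2,3] -> miss, prune
    N10 x:[7,26/3] y:[7/3,8/3] z:[5/2,5] -> miss, prune
    N11 x:[23/3,26/3] y:[1,3] z:[-3/2,3/2] -> miss, prune
    N13 x:[4,17/3] y:[11/3,13/3] z:[9/2,7] -> miss, prune
  N8 x:[23/3,43/3] y:[6,38/3] z:[9/2,8] -> hit [23/3,8], descend [2, 4, 15]
    N2 x:[38/3,43/3] y:[11,38/3] z:[5,6] -> miss, prune
    N4 x:[23/3,28/3] y:[22/3,9] z:[15/2,8] -> hit [23/3,8] leaf, test {P5@t=23/3}
    N15 x:[10,12] y:[6,23/3] z:[9/2,13/2] -> miss, prune
  N9 x:[3,25/3] y:[1/3,34/3] z:[11,37/2] -> miss, prune
  N14 x:[32/3,46/3] y:[-1,1] z:[6,7] -> miss, prune

Summary -> nodes [0, 6, 7, 10, 11, 13, 8, 2, 4, 15, 9, 14]; box-tests=12; leaf-entries=1; first=P5

== RESULT ==
1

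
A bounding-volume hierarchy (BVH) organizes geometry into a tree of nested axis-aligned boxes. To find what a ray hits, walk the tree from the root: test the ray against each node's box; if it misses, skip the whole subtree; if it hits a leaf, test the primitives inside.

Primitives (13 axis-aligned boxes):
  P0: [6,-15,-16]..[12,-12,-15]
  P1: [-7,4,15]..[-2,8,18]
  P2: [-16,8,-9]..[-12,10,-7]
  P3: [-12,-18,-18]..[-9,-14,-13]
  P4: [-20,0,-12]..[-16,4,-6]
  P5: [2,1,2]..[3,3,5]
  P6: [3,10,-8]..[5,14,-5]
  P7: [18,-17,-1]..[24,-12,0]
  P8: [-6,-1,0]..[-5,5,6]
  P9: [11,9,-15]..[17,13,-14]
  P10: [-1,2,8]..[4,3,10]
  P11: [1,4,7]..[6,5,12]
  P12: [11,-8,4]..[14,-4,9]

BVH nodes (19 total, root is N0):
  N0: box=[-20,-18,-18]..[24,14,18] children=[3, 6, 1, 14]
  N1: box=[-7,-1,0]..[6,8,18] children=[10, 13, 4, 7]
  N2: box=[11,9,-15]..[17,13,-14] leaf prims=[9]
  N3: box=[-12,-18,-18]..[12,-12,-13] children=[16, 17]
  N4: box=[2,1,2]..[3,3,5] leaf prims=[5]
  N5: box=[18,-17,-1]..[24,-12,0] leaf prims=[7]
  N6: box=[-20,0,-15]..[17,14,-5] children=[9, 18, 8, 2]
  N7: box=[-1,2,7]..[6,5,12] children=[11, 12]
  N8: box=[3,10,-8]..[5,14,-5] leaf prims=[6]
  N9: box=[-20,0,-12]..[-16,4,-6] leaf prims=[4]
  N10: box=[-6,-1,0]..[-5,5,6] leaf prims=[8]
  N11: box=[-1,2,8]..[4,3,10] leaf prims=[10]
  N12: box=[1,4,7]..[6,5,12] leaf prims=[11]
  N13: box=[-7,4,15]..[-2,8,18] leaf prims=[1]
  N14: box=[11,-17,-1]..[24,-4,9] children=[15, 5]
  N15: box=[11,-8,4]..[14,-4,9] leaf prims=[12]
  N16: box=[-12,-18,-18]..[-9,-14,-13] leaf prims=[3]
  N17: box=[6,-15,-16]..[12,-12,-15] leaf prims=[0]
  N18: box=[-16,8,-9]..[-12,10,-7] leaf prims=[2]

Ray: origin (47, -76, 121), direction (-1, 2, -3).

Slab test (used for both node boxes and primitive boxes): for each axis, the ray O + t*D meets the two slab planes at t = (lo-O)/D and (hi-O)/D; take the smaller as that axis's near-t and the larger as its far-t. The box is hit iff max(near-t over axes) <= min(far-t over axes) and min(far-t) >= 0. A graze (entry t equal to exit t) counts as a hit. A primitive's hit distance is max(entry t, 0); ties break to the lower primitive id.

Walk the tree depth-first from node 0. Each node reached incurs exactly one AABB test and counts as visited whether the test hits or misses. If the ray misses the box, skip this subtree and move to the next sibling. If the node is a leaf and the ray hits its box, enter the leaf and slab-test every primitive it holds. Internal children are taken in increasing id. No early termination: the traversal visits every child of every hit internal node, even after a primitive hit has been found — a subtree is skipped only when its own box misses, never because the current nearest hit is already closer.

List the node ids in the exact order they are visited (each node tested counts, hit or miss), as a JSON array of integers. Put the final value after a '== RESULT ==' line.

Trace the traversal:
N0 x:[23,67] y:[29,45] z:[103/3,139/3] -> hit [103/3,45], descend [1, 3, 6, 14]
  N1 x:[41,54] y:[75/2,42] z:[103/3,121/3] -> miss, prune
  N3 x:[35,59] y:[29,32] z:[134/3,139/3] -> miss, prune
  N6 x:[30,67] y:[38,45] z:[42,136/3] -> hit [42,45], descend [2, 8, 9, 18]
    N2 x:[30,36] y:[85/2,89/2] z:[45,136/3] -> miss, prune
    N8 x:[42,44] y:[43,45] z:[42,43] -> hit [43,43] leaf, test {P6@t=43}
    N9 x:[63,67] y:[38,40] z:[127/3,133/3] -> miss, prune
    N18 x:[59,63] y:[42,43] z:[128/3,130/3] -> miss, prune
  N14 x:[23,36] y:[59/2,36] z:[112/3,122/3] -> miss, prune

order=[0, 1, 3, 6, 2, 8, 9, 18, 14]  |boxes|=9  |leaves|=1  hit=P6

== RESULT ==
[0, 1, 3, 6, 2, 8, 9, 18, 14]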